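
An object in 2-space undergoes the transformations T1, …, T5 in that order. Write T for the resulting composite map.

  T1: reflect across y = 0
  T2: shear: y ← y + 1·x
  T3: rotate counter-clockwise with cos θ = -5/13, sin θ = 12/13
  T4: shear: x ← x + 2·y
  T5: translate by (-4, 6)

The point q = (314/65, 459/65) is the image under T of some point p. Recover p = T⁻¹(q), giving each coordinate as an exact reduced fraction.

p = (-8/5, 5)

T1 = [1 0 0; 0 -1 0; 0 0 1]
T2·T1 = [1 0 0; 1 -1 0; 0 0 1]
T3·…·T1 = [-17/13 12/13 0; 7/13 5/13 0; 0 0 1]
T4·…·T1 = [-3/13 22/13 0; 7/13 5/13 0; 0 0 1]
T5·…·T1 = [-3/13 22/13 -4; 7/13 5/13 6; 0 0 1]
det M = -1; M⁻¹ = [-5/13 22/13 -152/13; 7/13 3/13 10/13; 0 0 1]
M⁻¹ · (314/65, 459/65)ᵀ = (-8/5, 5)ᵀ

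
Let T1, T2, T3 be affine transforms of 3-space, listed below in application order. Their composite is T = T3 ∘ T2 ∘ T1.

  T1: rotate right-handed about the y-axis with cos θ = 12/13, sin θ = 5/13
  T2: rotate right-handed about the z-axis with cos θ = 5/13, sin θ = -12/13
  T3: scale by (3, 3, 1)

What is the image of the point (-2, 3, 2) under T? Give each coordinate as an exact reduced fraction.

T1 rotate right-handed about the y-axis with cos θ = 12/13, sin θ = 5/13: (-2, 3, 2) → (-14/13, 3, 34/13)
T2 rotate right-handed about the z-axis with cos θ = 5/13, sin θ = -12/13: (-14/13, 3, 34/13) → (398/169, 363/169, 34/13)
T3 scale by (3, 3, 1): (398/169, 363/169, 34/13) → (1194/169, 1089/169, 34/13)

T(p) = (1194/169, 1089/169, 34/13)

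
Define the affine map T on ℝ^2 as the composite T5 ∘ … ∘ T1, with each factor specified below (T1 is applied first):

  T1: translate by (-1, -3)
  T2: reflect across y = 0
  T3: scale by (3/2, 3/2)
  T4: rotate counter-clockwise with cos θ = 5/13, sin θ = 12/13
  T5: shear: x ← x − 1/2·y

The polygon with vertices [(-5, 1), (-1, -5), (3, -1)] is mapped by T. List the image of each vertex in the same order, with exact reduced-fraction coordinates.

T1 translate by (-1, -3): (-5, 1) → (-6, -2); (-1, -5) → (-2, -8); (3, -1) → (2, -4)
T2 reflect across y = 0: (-6, -2) → (-6, 2); (-2, -8) → (-2, 8); (2, -4) → (2, 4)
T3 scale by (3/2, 3/2): (-6, 2) → (-9, 3); (-2, 8) → (-3, 12); (2, 4) → (3, 6)
T4 rotate counter-clockwise with cos θ = 5/13, sin θ = 12/13: (-9, 3) → (-81/13, -93/13); (-3, 12) → (-159/13, 24/13); (3, 6) → (-57/13, 66/13)
T5 shear: x ← x − 1/2·y: (-81/13, -93/13) → (-69/26, -93/13); (-159/13, 24/13) → (-171/13, 24/13); (-57/13, 66/13) → (-90/13, 66/13)

image vertices: (-69/26, -93/13), (-171/13, 24/13), (-90/13, 66/13)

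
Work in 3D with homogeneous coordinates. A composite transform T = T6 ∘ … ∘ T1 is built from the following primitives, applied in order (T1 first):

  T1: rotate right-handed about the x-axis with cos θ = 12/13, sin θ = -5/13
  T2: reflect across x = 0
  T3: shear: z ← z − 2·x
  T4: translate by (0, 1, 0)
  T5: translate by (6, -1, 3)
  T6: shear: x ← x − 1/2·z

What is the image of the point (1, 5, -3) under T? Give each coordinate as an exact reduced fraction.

T1 rotate right-handed about the x-axis with cos θ = 12/13, sin θ = -5/13: (1, 5, -3) → (1, 45/13, -61/13)
T2 reflect across x = 0: (1, 45/13, -61/13) → (-1, 45/13, -61/13)
T3 shear: z ← z − 2·x: (-1, 45/13, -61/13) → (-1, 45/13, -35/13)
T4 translate by (0, 1, 0): (-1, 45/13, -35/13) → (-1, 58/13, -35/13)
T5 translate by (6, -1, 3): (-1, 58/13, -35/13) → (5, 45/13, 4/13)
T6 shear: x ← x − 1/2·z: (5, 45/13, 4/13) → (63/13, 45/13, 4/13)

T(p) = (63/13, 45/13, 4/13)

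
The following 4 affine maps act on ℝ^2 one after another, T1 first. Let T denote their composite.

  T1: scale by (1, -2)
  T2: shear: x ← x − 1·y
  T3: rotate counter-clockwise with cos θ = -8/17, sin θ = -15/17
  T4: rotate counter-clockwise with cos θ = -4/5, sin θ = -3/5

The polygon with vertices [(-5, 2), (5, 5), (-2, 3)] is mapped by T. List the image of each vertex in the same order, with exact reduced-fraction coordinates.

T1 scale by (1, -2): (-5, 2) → (-5, -4); (5, 5) → (5, -10); (-2, 3) → (-2, -6)
T2 shear: x ← x − 1·y: (-5, -4) → (-1, -4); (5, -10) → (15, -10); (-2, -6) → (4, -6)
T3 rotate counter-clockwise with cos θ = -8/17, sin θ = -15/17: (-1, -4) → (-52/17, 47/17); (15, -10) → (-270/17, -145/17); (4, -6) → (-122/17, -12/17)
T4 rotate counter-clockwise with cos θ = -4/5, sin θ = -3/5: (-52/17, 47/17) → (349/85, -32/85); (-270/17, -145/17) → (129/17, 278/17); (-122/17, -12/17) → (452/85, 414/85)

image vertices: (349/85, -32/85), (129/17, 278/17), (452/85, 414/85)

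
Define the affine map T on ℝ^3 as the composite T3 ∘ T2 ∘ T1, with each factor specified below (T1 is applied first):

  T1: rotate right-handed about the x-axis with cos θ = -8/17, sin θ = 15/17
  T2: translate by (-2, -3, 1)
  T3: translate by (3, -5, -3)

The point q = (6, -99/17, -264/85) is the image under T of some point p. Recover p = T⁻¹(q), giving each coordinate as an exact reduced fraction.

p = (5, -2, -7/5)

T1 = [1 0 0 0; 0 -8/17 -15/17 0; 0 15/17 -8/17 0; 0 0 0 1]
T2·T1 = [1 0 0 -2; 0 -8/17 -15/17 -3; 0 15/17 -8/17 1; 0 0 0 1]
T3·…·T1 = [1 0 0 1; 0 -8/17 -15/17 -8; 0 15/17 -8/17 -2; 0 0 0 1]
det M = 1; M⁻¹ = [1 0 0 -1; 0 -8/17 15/17 -2; 0 -15/17 -8/17 -8; 0 0 0 1]
M⁻¹ · (6, -99/17, -264/85)ᵀ = (5, -2, -7/5)ᵀ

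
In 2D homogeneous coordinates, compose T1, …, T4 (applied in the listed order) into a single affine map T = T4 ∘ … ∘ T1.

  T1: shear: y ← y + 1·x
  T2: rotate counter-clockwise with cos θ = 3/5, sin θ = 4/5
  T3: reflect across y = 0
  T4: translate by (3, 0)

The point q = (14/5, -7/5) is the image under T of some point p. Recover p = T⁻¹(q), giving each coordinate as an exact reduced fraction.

T1 = [1 0 0; 1 1 0; 0 0 1]
T2·T1 = [-1/5 -4/5 0; 7/5 3/5 0; 0 0 1]
T3·…·T1 = [-1/5 -4/5 0; -7/5 -3/5 0; 0 0 1]
T4·…·T1 = [-1/5 -4/5 3; -7/5 -3/5 0; 0 0 1]
det M = -1; M⁻¹ = [3/5 -4/5 -9/5; -7/5 1/5 21/5; 0 0 1]
M⁻¹ · (14/5, -7/5)ᵀ = (1, 0)ᵀ

p = (1, 0)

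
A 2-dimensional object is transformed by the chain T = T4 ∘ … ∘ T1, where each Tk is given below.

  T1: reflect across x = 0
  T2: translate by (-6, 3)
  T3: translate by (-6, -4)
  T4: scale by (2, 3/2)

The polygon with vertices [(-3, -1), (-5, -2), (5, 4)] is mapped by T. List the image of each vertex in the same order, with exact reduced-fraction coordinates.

T1 reflect across x = 0: (-3, -1) → (3, -1); (-5, -2) → (5, -2); (5, 4) → (-5, 4)
T2 translate by (-6, 3): (3, -1) → (-3, 2); (5, -2) → (-1, 1); (-5, 4) → (-11, 7)
T3 translate by (-6, -4): (-3, 2) → (-9, -2); (-1, 1) → (-7, -3); (-11, 7) → (-17, 3)
T4 scale by (2, 3/2): (-9, -2) → (-18, -3); (-7, -3) → (-14, -9/2); (-17, 3) → (-34, 9/2)

image vertices: (-18, -3), (-14, -9/2), (-34, 9/2)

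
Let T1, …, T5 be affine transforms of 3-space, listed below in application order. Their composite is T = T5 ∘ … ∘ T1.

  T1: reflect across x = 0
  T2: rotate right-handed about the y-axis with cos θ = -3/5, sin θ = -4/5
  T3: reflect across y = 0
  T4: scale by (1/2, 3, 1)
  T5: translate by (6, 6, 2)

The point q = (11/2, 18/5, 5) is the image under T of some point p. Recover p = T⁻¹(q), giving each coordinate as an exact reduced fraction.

p = (-3, 4/5, -1)

T1 = [-1 0 0 0; 0 1 0 0; 0 0 1 0; 0 0 0 1]
T2·T1 = [3/5 0 -4/5 0; 0 1 0 0; -4/5 0 -3/5 0; 0 0 0 1]
T3·…·T1 = [3/5 0 -4/5 0; 0 -1 0 0; -4/5 0 -3/5 0; 0 0 0 1]
T4·…·T1 = [3/10 0 -2/5 0; 0 -3 0 0; -4/5 0 -3/5 0; 0 0 0 1]
T5·…·T1 = [3/10 0 -2/5 6; 0 -3 0 6; -4/5 0 -3/5 2; 0 0 0 1]
det M = 3/2; M⁻¹ = [6/5 0 -4/5 -28/5; 0 -1/3 0 2; -8/5 0 -3/5 54/5; 0 0 0 1]
M⁻¹ · (11/2, 18/5, 5)ᵀ = (-3, 4/5, -1)ᵀ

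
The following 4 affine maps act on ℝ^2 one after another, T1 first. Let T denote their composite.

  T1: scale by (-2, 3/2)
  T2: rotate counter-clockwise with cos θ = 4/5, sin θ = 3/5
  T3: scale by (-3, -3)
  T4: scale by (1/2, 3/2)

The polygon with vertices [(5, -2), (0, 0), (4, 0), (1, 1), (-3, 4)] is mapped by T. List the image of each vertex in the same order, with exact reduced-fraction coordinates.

T1 scale by (-2, 3/2): (5, -2) → (-10, -3); (0, 0) → (0, 0); (4, 0) → (-8, 0); (1, 1) → (-2, 3/2); (-3, 4) → (6, 6)
T2 rotate counter-clockwise with cos θ = 4/5, sin θ = 3/5: (-10, -3) → (-31/5, -42/5); (0, 0) → (0, 0); (-8, 0) → (-32/5, -24/5); (-2, 3/2) → (-5/2, 0); (6, 6) → (6/5, 42/5)
T3 scale by (-3, -3): (-31/5, -42/5) → (93/5, 126/5); (0, 0) → (0, 0); (-32/5, -24/5) → (96/5, 72/5); (-5/2, 0) → (15/2, 0); (6/5, 42/5) → (-18/5, -126/5)
T4 scale by (1/2, 3/2): (93/5, 126/5) → (93/10, 189/5); (0, 0) → (0, 0); (96/5, 72/5) → (48/5, 108/5); (15/2, 0) → (15/4, 0); (-18/5, -126/5) → (-9/5, -189/5)

image vertices: (93/10, 189/5), (0, 0), (48/5, 108/5), (15/4, 0), (-9/5, -189/5)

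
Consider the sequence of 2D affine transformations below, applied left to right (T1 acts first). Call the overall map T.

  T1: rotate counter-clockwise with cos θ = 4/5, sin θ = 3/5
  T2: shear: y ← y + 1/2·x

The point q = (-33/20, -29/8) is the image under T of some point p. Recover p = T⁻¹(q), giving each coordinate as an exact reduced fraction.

T1 = [4/5 -3/5 0; 3/5 4/5 0; 0 0 1]
T2·T1 = [4/5 -3/5 0; 1 1/2 0; 0 0 1]
det M = 1; M⁻¹ = [1/2 3/5 0; -1 4/5 0; 0 0 1]
M⁻¹ · (-33/20, -29/8)ᵀ = (-3, -5/4)ᵀ

p = (-3, -5/4)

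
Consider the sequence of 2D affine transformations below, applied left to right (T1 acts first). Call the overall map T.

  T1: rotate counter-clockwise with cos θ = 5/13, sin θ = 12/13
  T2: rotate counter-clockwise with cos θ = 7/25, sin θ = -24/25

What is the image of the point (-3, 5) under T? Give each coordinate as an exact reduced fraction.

T1 rotate counter-clockwise with cos θ = 5/13, sin θ = 12/13: (-3, 5) → (-75/13, -11/13)
T2 rotate counter-clockwise with cos θ = 7/25, sin θ = -24/25: (-75/13, -11/13) → (-789/325, 1723/325)

T(p) = (-789/325, 1723/325)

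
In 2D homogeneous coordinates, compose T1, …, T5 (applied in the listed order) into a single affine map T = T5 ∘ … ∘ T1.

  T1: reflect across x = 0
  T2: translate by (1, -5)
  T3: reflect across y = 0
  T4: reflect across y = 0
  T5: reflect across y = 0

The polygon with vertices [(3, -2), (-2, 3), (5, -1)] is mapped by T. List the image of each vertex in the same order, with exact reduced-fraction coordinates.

T1 reflect across x = 0: (3, -2) → (-3, -2); (-2, 3) → (2, 3); (5, -1) → (-5, -1)
T2 translate by (1, -5): (-3, -2) → (-2, -7); (2, 3) → (3, -2); (-5, -1) → (-4, -6)
T3 reflect across y = 0: (-2, -7) → (-2, 7); (3, -2) → (3, 2); (-4, -6) → (-4, 6)
T4 reflect across y = 0: (-2, 7) → (-2, -7); (3, 2) → (3, -2); (-4, 6) → (-4, -6)
T5 reflect across y = 0: (-2, -7) → (-2, 7); (3, -2) → (3, 2); (-4, -6) → (-4, 6)

image vertices: (-2, 7), (3, 2), (-4, 6)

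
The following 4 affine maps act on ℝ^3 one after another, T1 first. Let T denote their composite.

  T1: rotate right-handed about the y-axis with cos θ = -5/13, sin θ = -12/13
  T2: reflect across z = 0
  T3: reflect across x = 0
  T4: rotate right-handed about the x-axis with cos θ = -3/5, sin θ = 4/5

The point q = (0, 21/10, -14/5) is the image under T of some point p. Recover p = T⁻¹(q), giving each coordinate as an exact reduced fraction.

p = (0, -7/2, 0)

T1 = [-5/13 0 -12/13 0; 0 1 0 0; 12/13 0 -5/13 0; 0 0 0 1]
T2·T1 = [-5/13 0 -12/13 0; 0 1 0 0; -12/13 0 5/13 0; 0 0 0 1]
T3·…·T1 = [5/13 0 12/13 0; 0 1 0 0; -12/13 0 5/13 0; 0 0 0 1]
T4·…·T1 = [5/13 0 12/13 0; 48/65 -3/5 -4/13 0; 36/65 4/5 -3/13 0; 0 0 0 1]
det M = 1; M⁻¹ = [5/13 48/65 36/65 0; 0 -3/5 4/5 0; 12/13 -4/13 -3/13 0; 0 0 0 1]
M⁻¹ · (0, 21/10, -14/5)ᵀ = (0, -7/2, 0)ᵀ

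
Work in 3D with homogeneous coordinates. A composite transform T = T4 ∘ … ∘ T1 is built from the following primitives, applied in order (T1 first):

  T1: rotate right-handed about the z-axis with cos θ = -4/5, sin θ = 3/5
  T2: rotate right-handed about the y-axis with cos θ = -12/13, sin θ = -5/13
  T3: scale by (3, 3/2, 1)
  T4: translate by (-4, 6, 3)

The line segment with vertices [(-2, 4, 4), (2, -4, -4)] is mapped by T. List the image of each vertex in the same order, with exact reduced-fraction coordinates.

image vertices: (-32/5, -3/5, -1), (-8/5, 63/5, 7)

T1 rotate right-handed about the z-axis with cos θ = -4/5, sin θ = 3/5: (-2, 4, 4) → (-4/5, -22/5, 4); (2, -4, -4) → (4/5, 22/5, -4)
T2 rotate right-handed about the y-axis with cos θ = -12/13, sin θ = -5/13: (-4/5, -22/5, 4) → (-4/5, -22/5, -4); (4/5, 22/5, -4) → (4/5, 22/5, 4)
T3 scale by (3, 3/2, 1): (-4/5, -22/5, -4) → (-12/5, -33/5, -4); (4/5, 22/5, 4) → (12/5, 33/5, 4)
T4 translate by (-4, 6, 3): (-12/5, -33/5, -4) → (-32/5, -3/5, -1); (12/5, 33/5, 4) → (-8/5, 63/5, 7)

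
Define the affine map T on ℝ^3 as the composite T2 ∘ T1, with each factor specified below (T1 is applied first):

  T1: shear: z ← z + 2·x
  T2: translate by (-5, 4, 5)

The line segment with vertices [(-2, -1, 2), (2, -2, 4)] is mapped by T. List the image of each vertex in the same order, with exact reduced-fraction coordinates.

T1 shear: z ← z + 2·x: (-2, -1, 2) → (-2, -1, -2); (2, -2, 4) → (2, -2, 8)
T2 translate by (-5, 4, 5): (-2, -1, -2) → (-7, 3, 3); (2, -2, 8) → (-3, 2, 13)

image vertices: (-7, 3, 3), (-3, 2, 13)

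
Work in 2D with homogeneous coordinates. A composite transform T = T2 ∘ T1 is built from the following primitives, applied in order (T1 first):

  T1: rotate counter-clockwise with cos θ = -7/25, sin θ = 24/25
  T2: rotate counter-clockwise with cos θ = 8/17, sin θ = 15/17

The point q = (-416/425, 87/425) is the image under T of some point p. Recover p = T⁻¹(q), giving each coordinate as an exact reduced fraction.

p = (1, 0)

T1 = [-7/25 -24/25 0; 24/25 -7/25 0; 0 0 1]
T2·T1 = [-416/425 -87/425 0; 87/425 -416/425 0; 0 0 1]
det M = 1; M⁻¹ = [-416/425 87/425 0; -87/425 -416/425 0; 0 0 1]
M⁻¹ · (-416/425, 87/425)ᵀ = (1, 0)ᵀ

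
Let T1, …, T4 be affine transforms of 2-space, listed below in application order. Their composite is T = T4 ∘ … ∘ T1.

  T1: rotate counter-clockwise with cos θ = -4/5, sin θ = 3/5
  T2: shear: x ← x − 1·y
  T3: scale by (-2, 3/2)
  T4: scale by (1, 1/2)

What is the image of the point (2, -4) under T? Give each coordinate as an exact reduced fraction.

T(p) = (36/5, 33/10)

T1 rotate counter-clockwise with cos θ = -4/5, sin θ = 3/5: (2, -4) → (4/5, 22/5)
T2 shear: x ← x − 1·y: (4/5, 22/5) → (-18/5, 22/5)
T3 scale by (-2, 3/2): (-18/5, 22/5) → (36/5, 33/5)
T4 scale by (1, 1/2): (36/5, 33/5) → (36/5, 33/10)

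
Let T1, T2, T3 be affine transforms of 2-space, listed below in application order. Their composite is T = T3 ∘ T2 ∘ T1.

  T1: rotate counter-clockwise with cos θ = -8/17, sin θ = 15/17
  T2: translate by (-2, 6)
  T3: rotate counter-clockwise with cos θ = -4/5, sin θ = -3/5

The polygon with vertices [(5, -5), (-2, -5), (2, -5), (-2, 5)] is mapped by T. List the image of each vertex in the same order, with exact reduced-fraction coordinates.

T1 rotate counter-clockwise with cos θ = -8/17, sin θ = 15/17: (5, -5) → (35/17, 115/17); (-2, -5) → (91/17, 10/17); (2, -5) → (59/17, 70/17); (-2, 5) → (-59/17, -70/17)
T2 translate by (-2, 6): (35/17, 115/17) → (1/17, 217/17); (91/17, 10/17) → (57/17, 112/17); (59/17, 70/17) → (25/17, 172/17); (-59/17, -70/17) → (-93/17, 32/17)
T3 rotate counter-clockwise with cos θ = -4/5, sin θ = -3/5: (1/17, 217/17) → (647/85, -871/85); (57/17, 112/17) → (108/85, -619/85); (25/17, 172/17) → (416/85, -763/85); (-93/17, 32/17) → (468/85, 151/85)

image vertices: (647/85, -871/85), (108/85, -619/85), (416/85, -763/85), (468/85, 151/85)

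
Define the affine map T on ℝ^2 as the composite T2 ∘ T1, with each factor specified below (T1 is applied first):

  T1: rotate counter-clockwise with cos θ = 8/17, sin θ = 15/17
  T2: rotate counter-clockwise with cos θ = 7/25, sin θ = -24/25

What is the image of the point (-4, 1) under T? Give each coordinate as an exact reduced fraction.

T(p) = (-1577/425, 764/425)

T1 rotate counter-clockwise with cos θ = 8/17, sin θ = 15/17: (-4, 1) → (-47/17, -52/17)
T2 rotate counter-clockwise with cos θ = 7/25, sin θ = -24/25: (-47/17, -52/17) → (-1577/425, 764/425)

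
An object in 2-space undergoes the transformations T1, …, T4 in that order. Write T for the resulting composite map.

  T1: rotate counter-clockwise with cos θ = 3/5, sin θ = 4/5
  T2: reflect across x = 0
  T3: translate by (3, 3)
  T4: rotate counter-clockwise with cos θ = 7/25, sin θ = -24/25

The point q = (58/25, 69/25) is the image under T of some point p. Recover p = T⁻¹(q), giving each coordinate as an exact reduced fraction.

p = (3, -4)

T1 = [3/5 -4/5 0; 4/5 3/5 0; 0 0 1]
T2·T1 = [-3/5 4/5 0; 4/5 3/5 0; 0 0 1]
T3·…·T1 = [-3/5 4/5 3; 4/5 3/5 3; 0 0 1]
T4·…·T1 = [3/5 4/5 93/25; 4/5 -3/5 -51/25; 0 0 1]
det M = -1; M⁻¹ = [3/5 4/5 -3/5; 4/5 -3/5 -21/5; 0 0 1]
M⁻¹ · (58/25, 69/25)ᵀ = (3, -4)ᵀ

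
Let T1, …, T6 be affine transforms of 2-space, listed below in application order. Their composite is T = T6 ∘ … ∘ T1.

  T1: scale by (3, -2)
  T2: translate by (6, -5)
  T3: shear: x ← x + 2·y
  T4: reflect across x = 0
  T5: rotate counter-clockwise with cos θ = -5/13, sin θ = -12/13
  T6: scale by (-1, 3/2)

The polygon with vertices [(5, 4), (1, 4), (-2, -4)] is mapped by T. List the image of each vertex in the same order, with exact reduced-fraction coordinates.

image vertices: (181/13, 15/26), (241/13, -417/26), (-66/13, 171/26)

T1 scale by (3, -2): (5, 4) → (15, -8); (1, 4) → (3, -8); (-2, -4) → (-6, 8)
T2 translate by (6, -5): (15, -8) → (21, -13); (3, -8) → (9, -13); (-6, 8) → (0, 3)
T3 shear: x ← x + 2·y: (21, -13) → (-5, -13); (9, -13) → (-17, -13); (0, 3) → (6, 3)
T4 reflect across x = 0: (-5, -13) → (5, -13); (-17, -13) → (17, -13); (6, 3) → (-6, 3)
T5 rotate counter-clockwise with cos θ = -5/13, sin θ = -12/13: (5, -13) → (-181/13, 5/13); (17, -13) → (-241/13, -139/13); (-6, 3) → (66/13, 57/13)
T6 scale by (-1, 3/2): (-181/13, 5/13) → (181/13, 15/26); (-241/13, -139/13) → (241/13, -417/26); (66/13, 57/13) → (-66/13, 171/26)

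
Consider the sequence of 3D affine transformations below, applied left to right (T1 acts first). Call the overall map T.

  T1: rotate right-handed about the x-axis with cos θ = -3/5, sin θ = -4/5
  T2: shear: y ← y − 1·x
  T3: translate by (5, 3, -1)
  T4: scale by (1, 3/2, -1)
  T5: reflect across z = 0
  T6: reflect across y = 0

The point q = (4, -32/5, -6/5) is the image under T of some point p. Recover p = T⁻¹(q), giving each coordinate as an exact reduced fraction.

p = (-1, 0, 1/3)

T1 = [1 0 0 0; 0 -3/5 4/5 0; 0 -4/5 -3/5 0; 0 0 0 1]
T2·T1 = [1 0 0 0; -1 -3/5 4/5 0; 0 -4/5 -3/5 0; 0 0 0 1]
T3·…·T1 = [1 0 0 5; -1 -3/5 4/5 3; 0 -4/5 -3/5 -1; 0 0 0 1]
T4·…·T1 = [1 0 0 5; -3/2 -9/10 6/5 9/2; 0 4/5 3/5 1; 0 0 0 1]
T5·…·T1 = [1 0 0 5; -3/2 -9/10 6/5 9/2; 0 -4/5 -3/5 -1; 0 0 0 1]
T6·…·T1 = [1 0 0 5; 3/2 9/10 -6/5 -9/2; 0 -4/5 -3/5 -1; 0 0 0 1]
det M = -3/2; M⁻¹ = [1 0 0 -5; -3/5 2/5 -4/5 4; 4/5 -8/15 -3/5 -7; 0 0 0 1]
M⁻¹ · (4, -32/5, -6/5)ᵀ = (-1, 0, 1/3)ᵀ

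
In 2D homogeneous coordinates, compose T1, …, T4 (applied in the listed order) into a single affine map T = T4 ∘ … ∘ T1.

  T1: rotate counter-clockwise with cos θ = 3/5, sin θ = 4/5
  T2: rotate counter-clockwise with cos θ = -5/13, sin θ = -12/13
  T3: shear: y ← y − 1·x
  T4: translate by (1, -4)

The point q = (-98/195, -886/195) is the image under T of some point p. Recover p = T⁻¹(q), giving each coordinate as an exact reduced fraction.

T1 = [3/5 -4/5 0; 4/5 3/5 0; 0 0 1]
T2·T1 = [33/65 56/65 0; -56/65 33/65 0; 0 0 1]
T3·…·T1 = [33/65 56/65 0; -89/65 -23/65 0; 0 0 1]
T4·…·T1 = [33/65 56/65 1; -89/65 -23/65 -4; 0 0 1]
det M = 1; M⁻¹ = [-23/65 -56/65 -201/65; 89/65 33/65 43/65; 0 0 1]
M⁻¹ · (-98/195, -886/195)ᵀ = (1, -7/3)ᵀ

p = (1, -7/3)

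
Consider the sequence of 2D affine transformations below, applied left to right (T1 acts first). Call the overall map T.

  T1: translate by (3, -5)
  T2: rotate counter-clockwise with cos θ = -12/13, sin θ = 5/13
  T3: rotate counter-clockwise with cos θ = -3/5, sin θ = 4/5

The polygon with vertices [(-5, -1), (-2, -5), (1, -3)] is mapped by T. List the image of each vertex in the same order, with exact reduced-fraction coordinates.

image vertices: (-82/13, 6/13), (-614/65, -223/65), (-88/13, -76/13)

T1 translate by (3, -5): (-5, -1) → (-2, -6); (-2, -5) → (1, -10); (1, -3) → (4, -8)
T2 rotate counter-clockwise with cos θ = -12/13, sin θ = 5/13: (-2, -6) → (54/13, 62/13); (1, -10) → (38/13, 125/13); (4, -8) → (-8/13, 116/13)
T3 rotate counter-clockwise with cos θ = -3/5, sin θ = 4/5: (54/13, 62/13) → (-82/13, 6/13); (38/13, 125/13) → (-614/65, -223/65); (-8/13, 116/13) → (-88/13, -76/13)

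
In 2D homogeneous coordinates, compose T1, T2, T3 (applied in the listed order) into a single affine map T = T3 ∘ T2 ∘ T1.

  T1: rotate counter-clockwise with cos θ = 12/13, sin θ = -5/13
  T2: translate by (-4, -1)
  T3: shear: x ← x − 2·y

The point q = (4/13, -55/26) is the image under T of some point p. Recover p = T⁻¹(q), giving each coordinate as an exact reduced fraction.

p = (1/2, -1)

T1 = [12/13 5/13 0; -5/13 12/13 0; 0 0 1]
T2·T1 = [12/13 5/13 -4; -5/13 12/13 -1; 0 0 1]
T3·…·T1 = [22/13 -19/13 -2; -5/13 12/13 -1; 0 0 1]
det M = 1; M⁻¹ = [12/13 19/13 43/13; 5/13 22/13 32/13; 0 0 1]
M⁻¹ · (4/13, -55/26)ᵀ = (1/2, -1)ᵀ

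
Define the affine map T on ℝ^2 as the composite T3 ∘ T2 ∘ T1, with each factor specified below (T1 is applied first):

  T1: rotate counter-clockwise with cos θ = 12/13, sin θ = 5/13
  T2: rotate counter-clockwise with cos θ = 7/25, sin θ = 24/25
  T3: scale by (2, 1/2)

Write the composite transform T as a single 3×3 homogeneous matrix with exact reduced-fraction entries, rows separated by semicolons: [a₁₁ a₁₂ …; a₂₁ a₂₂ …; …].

T1 = [12/13 -5/13 0; 5/13 12/13 0; 0 0 1]
T2·T1 = [-36/325 -323/325 0; 323/325 -36/325 0; 0 0 1]
T3·…·T1 = [-72/325 -646/325 0; 323/650 -18/325 0; 0 0 1]

T = [-72/325 -646/325 0; 323/650 -18/325 0; 0 0 1]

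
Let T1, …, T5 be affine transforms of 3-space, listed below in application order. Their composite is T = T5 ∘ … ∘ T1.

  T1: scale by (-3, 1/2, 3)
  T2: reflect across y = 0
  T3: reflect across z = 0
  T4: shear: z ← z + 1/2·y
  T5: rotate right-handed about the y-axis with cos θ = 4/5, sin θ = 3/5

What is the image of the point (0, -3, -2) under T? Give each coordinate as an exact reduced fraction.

T1 scale by (-3, 1/2, 3): (0, -3, -2) → (0, -3/2, -6)
T2 reflect across y = 0: (0, -3/2, -6) → (0, 3/2, -6)
T3 reflect across z = 0: (0, 3/2, -6) → (0, 3/2, 6)
T4 shear: z ← z + 1/2·y: (0, 3/2, 6) → (0, 3/2, 27/4)
T5 rotate right-handed about the y-axis with cos θ = 4/5, sin θ = 3/5: (0, 3/2, 27/4) → (81/20, 3/2, 27/5)

T(p) = (81/20, 3/2, 27/5)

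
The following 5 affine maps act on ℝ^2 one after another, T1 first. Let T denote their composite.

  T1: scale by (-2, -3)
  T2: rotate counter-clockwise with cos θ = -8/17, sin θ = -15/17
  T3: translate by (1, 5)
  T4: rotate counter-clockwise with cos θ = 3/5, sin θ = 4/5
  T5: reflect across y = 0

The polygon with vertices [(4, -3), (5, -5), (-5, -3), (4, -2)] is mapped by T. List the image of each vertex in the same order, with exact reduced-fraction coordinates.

T1 scale by (-2, -3): (4, -3) → (-8, 9); (5, -5) → (-10, 15); (-5, -3) → (10, 9); (4, -2) → (-8, 6)
T2 rotate counter-clockwise with cos θ = -8/17, sin θ = -15/17: (-8, 9) → (199/17, 48/17); (-10, 15) → (305/17, 30/17); (10, 9) → (55/17, -222/17); (-8, 6) → (154/17, 72/17)
T3 translate by (1, 5): (199/17, 48/17) → (216/17, 133/17); (305/17, 30/17) → (322/17, 115/17); (55/17, -222/17) → (72/17, -137/17); (154/17, 72/17) → (171/17, 157/17)
T4 rotate counter-clockwise with cos θ = 3/5, sin θ = 4/5: (216/17, 133/17) → (116/85, 1263/85); (322/17, 115/17) → (506/85, 1633/85); (72/17, -137/17) → (764/85, -123/85); (171/17, 157/17) → (-23/17, 231/17)
T5 reflect across y = 0: (116/85, 1263/85) → (116/85, -1263/85); (506/85, 1633/85) → (506/85, -1633/85); (764/85, -123/85) → (764/85, 123/85); (-23/17, 231/17) → (-23/17, -231/17)

image vertices: (116/85, -1263/85), (506/85, -1633/85), (764/85, 123/85), (-23/17, -231/17)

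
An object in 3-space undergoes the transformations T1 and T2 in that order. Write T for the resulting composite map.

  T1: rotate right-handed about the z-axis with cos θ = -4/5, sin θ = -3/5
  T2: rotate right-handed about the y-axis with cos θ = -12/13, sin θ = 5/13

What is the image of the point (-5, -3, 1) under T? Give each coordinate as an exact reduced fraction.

T1 rotate right-handed about the z-axis with cos θ = -4/5, sin θ = -3/5: (-5, -3, 1) → (11/5, 27/5, 1)
T2 rotate right-handed about the y-axis with cos θ = -12/13, sin θ = 5/13: (11/5, 27/5, 1) → (-107/65, 27/5, -23/13)

T(p) = (-107/65, 27/5, -23/13)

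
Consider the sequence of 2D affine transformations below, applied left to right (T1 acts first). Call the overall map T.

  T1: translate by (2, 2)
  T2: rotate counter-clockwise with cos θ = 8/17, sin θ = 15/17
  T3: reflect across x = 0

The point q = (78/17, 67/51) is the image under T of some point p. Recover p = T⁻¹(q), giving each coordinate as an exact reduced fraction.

T1 = [1 0 2; 0 1 2; 0 0 1]
T2·T1 = [8/17 -15/17 -14/17; 15/17 8/17 46/17; 0 0 1]
T3·…·T1 = [-8/17 15/17 14/17; 15/17 8/17 46/17; 0 0 1]
det M = -1; M⁻¹ = [-8/17 15/17 -2; 15/17 8/17 -2; 0 0 1]
M⁻¹ · (78/17, 67/51)ᵀ = (-3, 8/3)ᵀ

p = (-3, 8/3)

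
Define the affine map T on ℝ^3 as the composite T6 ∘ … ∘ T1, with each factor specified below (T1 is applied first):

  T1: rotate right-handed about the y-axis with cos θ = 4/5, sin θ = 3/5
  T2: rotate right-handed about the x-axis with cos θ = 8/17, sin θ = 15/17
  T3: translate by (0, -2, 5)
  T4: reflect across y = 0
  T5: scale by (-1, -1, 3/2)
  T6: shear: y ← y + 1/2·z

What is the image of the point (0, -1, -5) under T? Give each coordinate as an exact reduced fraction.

T(p) = (3, 93/34, 57/17)

T1 rotate right-handed about the y-axis with cos θ = 4/5, sin θ = 3/5: (0, -1, -5) → (-3, -1, -4)
T2 rotate right-handed about the x-axis with cos θ = 8/17, sin θ = 15/17: (-3, -1, -4) → (-3, 52/17, -47/17)
T3 translate by (0, -2, 5): (-3, 52/17, -47/17) → (-3, 18/17, 38/17)
T4 reflect across y = 0: (-3, 18/17, 38/17) → (-3, -18/17, 38/17)
T5 scale by (-1, -1, 3/2): (-3, -18/17, 38/17) → (3, 18/17, 57/17)
T6 shear: y ← y + 1/2·z: (3, 18/17, 57/17) → (3, 93/34, 57/17)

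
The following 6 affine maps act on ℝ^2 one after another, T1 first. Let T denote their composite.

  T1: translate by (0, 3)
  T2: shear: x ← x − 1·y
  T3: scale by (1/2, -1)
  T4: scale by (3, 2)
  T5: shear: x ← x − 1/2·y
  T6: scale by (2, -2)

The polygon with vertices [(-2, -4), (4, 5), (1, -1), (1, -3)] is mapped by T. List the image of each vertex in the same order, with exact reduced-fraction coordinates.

image vertices: (-5, -4), (4, 32), (1, 8), (3, 0)

T1 translate by (0, 3): (-2, -4) → (-2, -1); (4, 5) → (4, 8); (1, -1) → (1, 2); (1, -3) → (1, 0)
T2 shear: x ← x − 1·y: (-2, -1) → (-1, -1); (4, 8) → (-4, 8); (1, 2) → (-1, 2); (1, 0) → (1, 0)
T3 scale by (1/2, -1): (-1, -1) → (-1/2, 1); (-4, 8) → (-2, -8); (-1, 2) → (-1/2, -2); (1, 0) → (1/2, 0)
T4 scale by (3, 2): (-1/2, 1) → (-3/2, 2); (-2, -8) → (-6, -16); (-1/2, -2) → (-3/2, -4); (1/2, 0) → (3/2, 0)
T5 shear: x ← x − 1/2·y: (-3/2, 2) → (-5/2, 2); (-6, -16) → (2, -16); (-3/2, -4) → (1/2, -4); (3/2, 0) → (3/2, 0)
T6 scale by (2, -2): (-5/2, 2) → (-5, -4); (2, -16) → (4, 32); (1/2, -4) → (1, 8); (3/2, 0) → (3, 0)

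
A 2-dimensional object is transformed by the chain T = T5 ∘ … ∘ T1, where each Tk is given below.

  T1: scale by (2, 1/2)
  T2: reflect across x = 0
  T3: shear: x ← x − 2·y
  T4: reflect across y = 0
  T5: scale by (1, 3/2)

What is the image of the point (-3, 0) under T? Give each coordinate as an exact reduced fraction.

T(p) = (6, 0)

T1 scale by (2, 1/2): (-3, 0) → (-6, 0)
T2 reflect across x = 0: (-6, 0) → (6, 0)
T3 shear: x ← x − 2·y: (6, 0) → (6, 0)
T4 reflect across y = 0: (6, 0) → (6, 0)
T5 scale by (1, 3/2): (6, 0) → (6, 0)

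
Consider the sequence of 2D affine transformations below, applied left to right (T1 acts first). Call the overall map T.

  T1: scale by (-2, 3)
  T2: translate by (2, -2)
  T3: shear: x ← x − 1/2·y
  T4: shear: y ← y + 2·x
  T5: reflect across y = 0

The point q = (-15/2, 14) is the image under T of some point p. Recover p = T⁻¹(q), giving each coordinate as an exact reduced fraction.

T1 = [-2 0 0; 0 3 0; 0 0 1]
T2·T1 = [-2 0 2; 0 3 -2; 0 0 1]
T3·…·T1 = [-2 -3/2 3; 0 3 -2; 0 0 1]
T4·…·T1 = [-2 -3/2 3; -4 0 4; 0 0 1]
T5·…·T1 = [-2 -3/2 3; 4 0 -4; 0 0 1]
det M = 6; M⁻¹ = [0 1/4 1; -2/3 -1/3 2/3; 0 0 1]
M⁻¹ · (-15/2, 14)ᵀ = (9/2, 1)ᵀ

p = (9/2, 1)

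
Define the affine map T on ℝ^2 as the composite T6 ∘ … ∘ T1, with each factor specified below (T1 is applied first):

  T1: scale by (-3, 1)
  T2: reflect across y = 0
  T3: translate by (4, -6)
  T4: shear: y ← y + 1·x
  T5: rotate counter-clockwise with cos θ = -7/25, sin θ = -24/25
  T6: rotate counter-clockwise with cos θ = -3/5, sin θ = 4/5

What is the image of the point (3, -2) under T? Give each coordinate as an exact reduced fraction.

T(p) = (-189/125, -1273/125)

T1 scale by (-3, 1): (3, -2) → (-9, -2)
T2 reflect across y = 0: (-9, -2) → (-9, 2)
T3 translate by (4, -6): (-9, 2) → (-5, -4)
T4 shear: y ← y + 1·x: (-5, -4) → (-5, -9)
T5 rotate counter-clockwise with cos θ = -7/25, sin θ = -24/25: (-5, -9) → (-181/25, 183/25)
T6 rotate counter-clockwise with cos θ = -3/5, sin θ = 4/5: (-181/25, 183/25) → (-189/125, -1273/125)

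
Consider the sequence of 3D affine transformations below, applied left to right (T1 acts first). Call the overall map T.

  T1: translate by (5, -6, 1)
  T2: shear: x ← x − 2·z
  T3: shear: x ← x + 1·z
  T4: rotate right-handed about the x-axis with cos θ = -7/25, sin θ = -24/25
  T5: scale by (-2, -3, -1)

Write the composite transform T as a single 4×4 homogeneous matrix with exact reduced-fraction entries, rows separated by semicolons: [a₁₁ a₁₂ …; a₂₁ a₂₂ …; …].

T1 = [1 0 0 5; 0 1 0 -6; 0 0 1 1; 0 0 0 1]
T2·T1 = [1 0 -2 3; 0 1 0 -6; 0 0 1 1; 0 0 0 1]
T3·…·T1 = [1 0 -1 4; 0 1 0 -6; 0 0 1 1; 0 0 0 1]
T4·…·T1 = [1 0 -1 4; 0 -7/25 24/25 66/25; 0 -24/25 -7/25 137/25; 0 0 0 1]
T5·…·T1 = [-2 0 2 -8; 0 21/25 -72/25 -198/25; 0 24/25 7/25 -137/25; 0 0 0 1]

T = [-2 0 2 -8; 0 21/25 -72/25 -198/25; 0 24/25 7/25 -137/25; 0 0 0 1]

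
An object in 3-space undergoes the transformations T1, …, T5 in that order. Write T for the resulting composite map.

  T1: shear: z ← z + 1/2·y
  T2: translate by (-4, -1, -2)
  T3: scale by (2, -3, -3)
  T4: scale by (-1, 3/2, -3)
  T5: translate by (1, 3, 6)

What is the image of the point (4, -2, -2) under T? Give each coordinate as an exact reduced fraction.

T1 shear: z ← z + 1/2·y: (4, -2, -2) → (4, -2, -3)
T2 translate by (-4, -1, -2): (4, -2, -3) → (0, -3, -5)
T3 scale by (2, -3, -3): (0, -3, -5) → (0, 9, 15)
T4 scale by (-1, 3/2, -3): (0, 9, 15) → (0, 27/2, -45)
T5 translate by (1, 3, 6): (0, 27/2, -45) → (1, 33/2, -39)

T(p) = (1, 33/2, -39)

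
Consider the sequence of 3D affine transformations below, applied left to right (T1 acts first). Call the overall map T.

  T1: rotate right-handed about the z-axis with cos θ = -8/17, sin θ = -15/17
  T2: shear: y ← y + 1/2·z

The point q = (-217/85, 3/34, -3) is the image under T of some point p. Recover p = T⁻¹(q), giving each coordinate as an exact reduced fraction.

p = (-1/5, -3, -3)

T1 = [-8/17 15/17 0 0; -15/17 -8/17 0 0; 0 0 1 0; 0 0 0 1]
T2·T1 = [-8/17 15/17 0 0; -15/17 -8/17 1/2 0; 0 0 1 0; 0 0 0 1]
det M = 1; M⁻¹ = [-8/17 -15/17 15/34 0; 15/17 -8/17 4/17 0; 0 0 1 0; 0 0 0 1]
M⁻¹ · (-217/85, 3/34, -3)ᵀ = (-1/5, -3, -3)ᵀ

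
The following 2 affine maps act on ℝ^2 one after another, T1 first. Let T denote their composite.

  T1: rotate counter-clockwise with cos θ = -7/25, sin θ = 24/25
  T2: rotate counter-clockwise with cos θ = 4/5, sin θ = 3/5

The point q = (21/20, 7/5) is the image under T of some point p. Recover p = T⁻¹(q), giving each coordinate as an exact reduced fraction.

p = (0, -7/4)

T1 = [-7/25 -24/25 0; 24/25 -7/25 0; 0 0 1]
T2·T1 = [-4/5 -3/5 0; 3/5 -4/5 0; 0 0 1]
det M = 1; M⁻¹ = [-4/5 3/5 0; -3/5 -4/5 0; 0 0 1]
M⁻¹ · (21/20, 7/5)ᵀ = (0, -7/4)ᵀ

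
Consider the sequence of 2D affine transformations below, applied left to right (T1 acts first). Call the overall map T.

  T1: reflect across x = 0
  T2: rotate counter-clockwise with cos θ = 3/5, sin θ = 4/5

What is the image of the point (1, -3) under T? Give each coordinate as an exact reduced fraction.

T1 reflect across x = 0: (1, -3) → (-1, -3)
T2 rotate counter-clockwise with cos θ = 3/5, sin θ = 4/5: (-1, -3) → (9/5, -13/5)

T(p) = (9/5, -13/5)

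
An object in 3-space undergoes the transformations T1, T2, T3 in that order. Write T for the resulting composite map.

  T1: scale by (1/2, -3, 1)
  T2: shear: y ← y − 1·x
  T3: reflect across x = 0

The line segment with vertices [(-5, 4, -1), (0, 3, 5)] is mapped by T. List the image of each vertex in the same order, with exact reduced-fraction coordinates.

T1 scale by (1/2, -3, 1): (-5, 4, -1) → (-5/2, -12, -1); (0, 3, 5) → (0, -9, 5)
T2 shear: y ← y − 1·x: (-5/2, -12, -1) → (-5/2, -19/2, -1); (0, -9, 5) → (0, -9, 5)
T3 reflect across x = 0: (-5/2, -19/2, -1) → (5/2, -19/2, -1); (0, -9, 5) → (0, -9, 5)

image vertices: (5/2, -19/2, -1), (0, -9, 5)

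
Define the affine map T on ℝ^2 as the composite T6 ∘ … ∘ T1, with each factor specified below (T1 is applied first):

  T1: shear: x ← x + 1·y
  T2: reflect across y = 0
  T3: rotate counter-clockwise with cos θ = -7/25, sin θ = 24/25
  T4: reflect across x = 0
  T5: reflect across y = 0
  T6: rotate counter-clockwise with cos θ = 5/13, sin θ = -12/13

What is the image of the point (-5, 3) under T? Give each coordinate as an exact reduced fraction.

T(p) = (-106/325, 1167/325)

T1 shear: x ← x + 1·y: (-5, 3) → (-2, 3)
T2 reflect across y = 0: (-2, 3) → (-2, -3)
T3 rotate counter-clockwise with cos θ = -7/25, sin θ = 24/25: (-2, -3) → (86/25, -27/25)
T4 reflect across x = 0: (86/25, -27/25) → (-86/25, -27/25)
T5 reflect across y = 0: (-86/25, -27/25) → (-86/25, 27/25)
T6 rotate counter-clockwise with cos θ = 5/13, sin θ = -12/13: (-86/25, 27/25) → (-106/325, 1167/325)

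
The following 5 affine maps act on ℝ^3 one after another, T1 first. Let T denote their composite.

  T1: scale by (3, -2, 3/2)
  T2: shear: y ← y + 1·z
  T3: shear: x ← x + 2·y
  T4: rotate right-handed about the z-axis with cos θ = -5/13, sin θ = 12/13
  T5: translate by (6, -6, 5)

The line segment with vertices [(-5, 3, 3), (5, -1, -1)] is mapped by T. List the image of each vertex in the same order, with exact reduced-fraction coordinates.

T1 scale by (3, -2, 3/2): (-5, 3, 3) → (-15, -6, 9/2); (5, -1, -1) → (15, 2, -3/2)
T2 shear: y ← y + 1·z: (-15, -6, 9/2) → (-15, -3/2, 9/2); (15, 2, -3/2) → (15, 1/2, -3/2)
T3 shear: x ← x + 2·y: (-15, -3/2, 9/2) → (-18, -3/2, 9/2); (15, 1/2, -3/2) → (16, 1/2, -3/2)
T4 rotate right-handed about the z-axis with cos θ = -5/13, sin θ = 12/13: (-18, -3/2, 9/2) → (108/13, -417/26, 9/2); (16, 1/2, -3/2) → (-86/13, 379/26, -3/2)
T5 translate by (6, -6, 5): (108/13, -417/26, 9/2) → (186/13, -573/26, 19/2); (-86/13, 379/26, -3/2) → (-8/13, 223/26, 7/2)

image vertices: (186/13, -573/26, 19/2), (-8/13, 223/26, 7/2)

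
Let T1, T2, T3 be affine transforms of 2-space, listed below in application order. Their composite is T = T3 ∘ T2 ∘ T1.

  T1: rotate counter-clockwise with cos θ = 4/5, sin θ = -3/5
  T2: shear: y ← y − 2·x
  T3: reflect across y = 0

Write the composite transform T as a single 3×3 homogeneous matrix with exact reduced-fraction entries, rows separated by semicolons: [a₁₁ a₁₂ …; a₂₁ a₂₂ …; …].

T1 = [4/5 3/5 0; -3/5 4/5 0; 0 0 1]
T2·T1 = [4/5 3/5 0; -11/5 -2/5 0; 0 0 1]
T3·…·T1 = [4/5 3/5 0; 11/5 2/5 0; 0 0 1]

T = [4/5 3/5 0; 11/5 2/5 0; 0 0 1]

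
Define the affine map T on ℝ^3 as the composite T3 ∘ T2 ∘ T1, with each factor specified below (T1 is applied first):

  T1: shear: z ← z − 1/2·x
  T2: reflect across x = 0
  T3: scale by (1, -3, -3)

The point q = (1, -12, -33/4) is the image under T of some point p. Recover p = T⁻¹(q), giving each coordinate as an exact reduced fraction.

T1 = [1 0 0 0; 0 1 0 0; -1/2 0 1 0; 0 0 0 1]
T2·T1 = [-1 0 0 0; 0 1 0 0; -1/2 0 1 0; 0 0 0 1]
T3·…·T1 = [-1 0 0 0; 0 -3 0 0; 3/2 0 -3 0; 0 0 0 1]
det M = -9; M⁻¹ = [-1 0 0 0; 0 -1/3 0 0; -1/2 0 -1/3 0; 0 0 0 1]
M⁻¹ · (1, -12, -33/4)ᵀ = (-1, 4, 9/4)ᵀ

p = (-1, 4, 9/4)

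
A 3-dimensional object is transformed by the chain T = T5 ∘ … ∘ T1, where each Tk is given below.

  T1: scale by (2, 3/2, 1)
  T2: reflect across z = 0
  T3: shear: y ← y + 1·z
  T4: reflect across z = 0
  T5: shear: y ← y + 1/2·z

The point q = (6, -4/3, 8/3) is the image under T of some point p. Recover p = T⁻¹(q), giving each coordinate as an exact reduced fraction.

p = (3, 0, 8/3)

T1 = [2 0 0 0; 0 3/2 0 0; 0 0 1 0; 0 0 0 1]
T2·T1 = [2 0 0 0; 0 3/2 0 0; 0 0 -1 0; 0 0 0 1]
T3·…·T1 = [2 0 0 0; 0 3/2 -1 0; 0 0 -1 0; 0 0 0 1]
T4·…·T1 = [2 0 0 0; 0 3/2 -1 0; 0 0 1 0; 0 0 0 1]
T5·…·T1 = [2 0 0 0; 0 3/2 -1/2 0; 0 0 1 0; 0 0 0 1]
det M = 3; M⁻¹ = [1/2 0 0 0; 0 2/3 1/3 0; 0 0 1 0; 0 0 0 1]
M⁻¹ · (6, -4/3, 8/3)ᵀ = (3, 0, 8/3)ᵀ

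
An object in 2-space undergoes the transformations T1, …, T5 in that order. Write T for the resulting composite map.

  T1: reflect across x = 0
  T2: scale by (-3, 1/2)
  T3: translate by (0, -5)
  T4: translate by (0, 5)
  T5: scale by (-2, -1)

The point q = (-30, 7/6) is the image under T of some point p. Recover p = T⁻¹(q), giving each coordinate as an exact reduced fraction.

p = (5, -7/3)

T1 = [-1 0 0; 0 1 0; 0 0 1]
T2·T1 = [3 0 0; 0 1/2 0; 0 0 1]
T3·…·T1 = [3 0 0; 0 1/2 -5; 0 0 1]
T4·…·T1 = [3 0 0; 0 1/2 0; 0 0 1]
T5·…·T1 = [-6 0 0; 0 -1/2 0; 0 0 1]
det M = 3; M⁻¹ = [-1/6 0 0; 0 -2 0; 0 0 1]
M⁻¹ · (-30, 7/6)ᵀ = (5, -7/3)ᵀ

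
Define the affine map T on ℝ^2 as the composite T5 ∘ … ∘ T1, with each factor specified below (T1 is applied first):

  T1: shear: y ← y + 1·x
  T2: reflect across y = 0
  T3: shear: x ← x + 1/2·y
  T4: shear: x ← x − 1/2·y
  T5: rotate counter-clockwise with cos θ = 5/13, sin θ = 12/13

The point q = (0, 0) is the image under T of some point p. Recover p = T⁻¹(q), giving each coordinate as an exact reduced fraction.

T1 = [1 0 0; 1 1 0; 0 0 1]
T2·T1 = [1 0 0; -1 -1 0; 0 0 1]
T3·…·T1 = [1/2 -1/2 0; -1 -1 0; 0 0 1]
T4·…·T1 = [1 0 0; -1 -1 0; 0 0 1]
T5·…·T1 = [17/13 12/13 0; 7/13 -5/13 0; 0 0 1]
det M = -1; M⁻¹ = [5/13 12/13 0; 7/13 -17/13 0; 0 0 1]
M⁻¹ · (0, 0)ᵀ = (0, 0)ᵀ

p = (0, 0)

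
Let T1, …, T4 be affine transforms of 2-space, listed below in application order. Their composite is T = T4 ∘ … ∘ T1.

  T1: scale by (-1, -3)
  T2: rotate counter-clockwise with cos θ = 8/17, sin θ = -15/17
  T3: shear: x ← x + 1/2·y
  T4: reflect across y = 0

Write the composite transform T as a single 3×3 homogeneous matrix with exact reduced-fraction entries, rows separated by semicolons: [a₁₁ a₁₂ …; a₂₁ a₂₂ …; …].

T = [-1/34 -57/17 0; -15/17 24/17 0; 0 0 1]

T1 = [-1 0 0; 0 -3 0; 0 0 1]
T2·T1 = [-8/17 -45/17 0; 15/17 -24/17 0; 0 0 1]
T3·…·T1 = [-1/34 -57/17 0; 15/17 -24/17 0; 0 0 1]
T4·…·T1 = [-1/34 -57/17 0; -15/17 24/17 0; 0 0 1]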